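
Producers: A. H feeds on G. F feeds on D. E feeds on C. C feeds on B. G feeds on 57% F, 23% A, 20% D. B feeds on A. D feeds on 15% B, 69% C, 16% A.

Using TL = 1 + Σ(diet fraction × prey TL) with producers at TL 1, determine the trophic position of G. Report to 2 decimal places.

4.52

B: 1 + 1 = 2
C: 1 + 2 = 3
D: 1 + (0.15×2 + 0.69×3 + 0.16×1) = 3.53
E: 1 + 3 = 4
F: 1 + 3.53 = 4.53
G: 1 + (0.57×4.53 + 0.23×1 + 0.2×3.53) = 4.5181
H: 1 + 4.5181 = 5.5181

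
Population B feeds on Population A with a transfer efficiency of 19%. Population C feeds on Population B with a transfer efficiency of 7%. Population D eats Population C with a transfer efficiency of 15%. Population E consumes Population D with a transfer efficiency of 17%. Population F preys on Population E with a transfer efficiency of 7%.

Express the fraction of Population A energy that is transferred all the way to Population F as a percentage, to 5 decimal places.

Product of link efficiencies: 0.19 × 0.07 × 0.15 × 0.17 × 0.07 = 0.0000237405
As a percentage: 0.0000237405 × 100 = 0.00237%

0.00237%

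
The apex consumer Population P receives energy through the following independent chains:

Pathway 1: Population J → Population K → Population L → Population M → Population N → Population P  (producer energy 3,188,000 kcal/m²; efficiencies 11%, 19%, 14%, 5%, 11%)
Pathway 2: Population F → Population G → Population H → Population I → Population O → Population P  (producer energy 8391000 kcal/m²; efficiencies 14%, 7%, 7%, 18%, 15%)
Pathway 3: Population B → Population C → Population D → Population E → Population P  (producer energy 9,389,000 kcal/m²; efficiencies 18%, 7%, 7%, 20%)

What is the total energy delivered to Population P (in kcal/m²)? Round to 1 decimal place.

Pathway 1: 3188000 × 0.11 × 0.19 × 0.14 × 0.05 × 0.11 = 51.304484 kcal/m²
Pathway 2: 8391000 × 0.14 × 0.07 × 0.07 × 0.18 × 0.15 = 155.418102 kcal/m²
Pathway 3: 9389000 × 0.18 × 0.07 × 0.07 × 0.2 = 1656.2196 kcal/m²
Total at Population P: 51.304484 + 155.418102 + 1656.2196 = 1862.942186 kcal/m²

1862.9 kcal/m²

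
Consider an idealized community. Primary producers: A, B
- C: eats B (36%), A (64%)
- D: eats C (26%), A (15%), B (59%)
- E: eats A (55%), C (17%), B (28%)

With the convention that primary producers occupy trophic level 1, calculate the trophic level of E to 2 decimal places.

2.17

C: 1 + (0.36×1 + 0.64×1) = 2
D: 1 + (0.26×2 + 0.15×1 + 0.59×1) = 2.26
E: 1 + (0.55×1 + 0.17×2 + 0.28×1) = 2.17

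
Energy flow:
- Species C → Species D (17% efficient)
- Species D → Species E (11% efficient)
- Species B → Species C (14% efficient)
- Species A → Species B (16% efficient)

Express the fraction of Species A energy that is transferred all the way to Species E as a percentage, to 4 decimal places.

0.0419%

Product of link efficiencies: 0.16 × 0.14 × 0.17 × 0.11 = 0.00041888
As a percentage: 0.00041888 × 100 = 0.0419%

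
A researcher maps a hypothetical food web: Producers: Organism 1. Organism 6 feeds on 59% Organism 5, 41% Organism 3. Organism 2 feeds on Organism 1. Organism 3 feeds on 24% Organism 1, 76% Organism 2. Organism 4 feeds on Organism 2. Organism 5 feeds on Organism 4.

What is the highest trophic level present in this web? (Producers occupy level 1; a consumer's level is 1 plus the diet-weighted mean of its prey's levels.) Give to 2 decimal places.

Organism 2: 1 + 1 = 2
Organism 3: 1 + (0.24×1 + 0.76×2) = 2.76
Organism 4: 1 + 2 = 3
Organism 5: 1 + 3 = 4
Organism 6: 1 + (0.59×4 + 0.41×2.76) = 4.4916

4.49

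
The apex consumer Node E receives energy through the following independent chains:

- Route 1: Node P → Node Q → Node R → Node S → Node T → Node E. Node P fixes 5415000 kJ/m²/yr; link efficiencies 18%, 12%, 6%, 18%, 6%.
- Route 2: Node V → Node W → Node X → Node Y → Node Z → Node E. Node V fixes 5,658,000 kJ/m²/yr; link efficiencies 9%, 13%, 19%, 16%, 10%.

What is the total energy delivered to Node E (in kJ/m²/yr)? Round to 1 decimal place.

277.0 kJ/m²/yr

Route 1: 5415000 × 0.18 × 0.12 × 0.06 × 0.18 × 0.06 = 75.792672 kJ/m²/yr
Route 2: 5658000 × 0.09 × 0.13 × 0.19 × 0.16 × 0.1 = 201.243744 kJ/m²/yr
Total at Node E: 75.792672 + 201.243744 = 277.036416 kJ/m²/yr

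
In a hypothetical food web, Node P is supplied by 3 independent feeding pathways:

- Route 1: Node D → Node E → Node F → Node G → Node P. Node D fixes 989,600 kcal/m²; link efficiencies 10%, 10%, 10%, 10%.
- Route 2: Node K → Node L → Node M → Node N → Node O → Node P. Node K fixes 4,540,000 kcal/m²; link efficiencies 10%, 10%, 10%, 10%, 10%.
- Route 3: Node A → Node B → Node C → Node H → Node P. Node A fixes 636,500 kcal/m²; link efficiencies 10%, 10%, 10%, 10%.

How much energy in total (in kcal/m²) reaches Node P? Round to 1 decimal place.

208.0 kcal/m²

Route 1: 989600 × 0.1 × 0.1 × 0.1 × 0.1 = 98.96 kcal/m²
Route 2: 4540000 × 0.1 × 0.1 × 0.1 × 0.1 × 0.1 = 45.4 kcal/m²
Route 3: 636500 × 0.1 × 0.1 × 0.1 × 0.1 = 63.65 kcal/m²
Total at Node P: 98.96 + 45.4 + 63.65 = 208.01 kcal/m²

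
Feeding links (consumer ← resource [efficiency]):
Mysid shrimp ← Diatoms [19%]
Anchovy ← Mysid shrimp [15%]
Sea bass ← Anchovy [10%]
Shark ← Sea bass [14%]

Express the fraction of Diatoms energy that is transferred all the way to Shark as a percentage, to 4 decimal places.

Product of link efficiencies: 0.19 × 0.15 × 0.1 × 0.14 = 0.000399
As a percentage: 0.000399 × 100 = 0.0399%

0.0399%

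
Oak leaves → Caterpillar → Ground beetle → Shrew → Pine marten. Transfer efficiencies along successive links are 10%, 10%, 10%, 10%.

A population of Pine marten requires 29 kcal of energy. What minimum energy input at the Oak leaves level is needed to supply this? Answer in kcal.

Cumulative transfer efficiency: 0.1 × 0.1 × 0.1 × 0.1 = 0.0001
Oak leaves energy = 29 / 0.0001 = 290000 kcal

290000 kcal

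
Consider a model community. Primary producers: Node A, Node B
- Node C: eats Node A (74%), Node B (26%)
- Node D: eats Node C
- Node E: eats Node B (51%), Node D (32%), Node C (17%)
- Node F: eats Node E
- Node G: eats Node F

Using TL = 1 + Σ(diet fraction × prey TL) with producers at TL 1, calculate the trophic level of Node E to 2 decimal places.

Node C: 1 + (0.74×1 + 0.26×1) = 2
Node D: 1 + 2 = 3
Node E: 1 + (0.51×1 + 0.32×3 + 0.17×2) = 2.81
Node F: 1 + 2.81 = 3.81
Node G: 1 + 3.81 = 4.81

2.81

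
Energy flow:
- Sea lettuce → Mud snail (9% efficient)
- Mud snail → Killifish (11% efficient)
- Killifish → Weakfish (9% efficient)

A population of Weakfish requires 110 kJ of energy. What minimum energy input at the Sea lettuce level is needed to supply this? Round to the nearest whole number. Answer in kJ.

123457 kJ

Cumulative transfer efficiency: 0.09 × 0.11 × 0.09 = 0.000891
Sea lettuce energy = 110 / 0.000891 = 123457 kJ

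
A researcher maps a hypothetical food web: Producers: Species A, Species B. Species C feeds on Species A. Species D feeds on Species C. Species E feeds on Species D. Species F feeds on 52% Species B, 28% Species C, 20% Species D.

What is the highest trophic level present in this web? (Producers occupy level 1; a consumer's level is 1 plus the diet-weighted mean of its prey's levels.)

4

Species C: 1 + 1 = 2
Species D: 1 + 2 = 3
Species E: 1 + 3 = 4
Species F: 1 + (0.52×1 + 0.28×2 + 0.2×3) = 2.68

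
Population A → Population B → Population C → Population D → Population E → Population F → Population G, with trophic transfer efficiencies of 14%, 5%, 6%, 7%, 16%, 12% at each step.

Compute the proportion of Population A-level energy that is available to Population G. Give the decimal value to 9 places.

0.000000564

Product of link efficiencies: 0.14 × 0.05 × 0.06 × 0.07 × 0.16 × 0.12 = 0.00000056448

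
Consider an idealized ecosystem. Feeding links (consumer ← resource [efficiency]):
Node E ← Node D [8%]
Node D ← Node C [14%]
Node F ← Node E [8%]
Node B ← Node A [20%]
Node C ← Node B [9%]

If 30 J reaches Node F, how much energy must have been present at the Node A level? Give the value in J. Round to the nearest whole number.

Cumulative transfer efficiency: 0.2 × 0.09 × 0.14 × 0.08 × 0.08 = 0.000016128
Node A energy = 30 / 0.000016128 = 1860119 J

1860119 J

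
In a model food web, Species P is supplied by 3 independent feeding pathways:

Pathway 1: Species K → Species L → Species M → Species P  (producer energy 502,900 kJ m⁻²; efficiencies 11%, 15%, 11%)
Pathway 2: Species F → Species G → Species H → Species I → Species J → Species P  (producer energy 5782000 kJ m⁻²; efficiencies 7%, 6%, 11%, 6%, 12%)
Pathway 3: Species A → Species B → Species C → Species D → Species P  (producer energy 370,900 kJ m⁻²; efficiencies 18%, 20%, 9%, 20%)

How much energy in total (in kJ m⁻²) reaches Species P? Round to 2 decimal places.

1172.34 kJ m⁻²

Pathway 1: 502900 × 0.11 × 0.15 × 0.11 = 912.7635 kJ m⁻²
Pathway 2: 5782000 × 0.07 × 0.06 × 0.11 × 0.06 × 0.12 = 19.2332448 kJ m⁻²
Pathway 3: 370900 × 0.18 × 0.2 × 0.09 × 0.2 = 240.3432 kJ m⁻²
Total at Species P: 912.7635 + 19.2332448 + 240.3432 = 1172.3399448 kJ m⁻²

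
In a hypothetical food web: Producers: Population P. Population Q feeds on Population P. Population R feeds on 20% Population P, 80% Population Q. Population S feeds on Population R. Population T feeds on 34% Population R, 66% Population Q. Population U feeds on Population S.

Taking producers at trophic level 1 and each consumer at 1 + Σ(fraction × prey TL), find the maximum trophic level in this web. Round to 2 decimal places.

Population Q: 1 + 1 = 2
Population R: 1 + (0.2×1 + 0.8×2) = 2.8
Population S: 1 + 2.8 = 3.8
Population T: 1 + (0.34×2.8 + 0.66×2) = 3.272
Population U: 1 + 3.8 = 4.8

4.80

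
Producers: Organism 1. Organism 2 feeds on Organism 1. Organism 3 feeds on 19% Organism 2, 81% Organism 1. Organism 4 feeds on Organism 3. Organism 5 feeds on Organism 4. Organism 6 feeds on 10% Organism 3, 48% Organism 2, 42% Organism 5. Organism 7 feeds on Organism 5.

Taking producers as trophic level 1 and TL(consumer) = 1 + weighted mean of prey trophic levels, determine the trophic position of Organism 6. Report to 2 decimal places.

Organism 2: 1 + 1 = 2
Organism 3: 1 + (0.19×2 + 0.81×1) = 2.19
Organism 4: 1 + 2.19 = 3.19
Organism 5: 1 + 3.19 = 4.19
Organism 6: 1 + (0.1×2.19 + 0.48×2 + 0.42×4.19) = 3.9388
Organism 7: 1 + 4.19 = 5.19

3.94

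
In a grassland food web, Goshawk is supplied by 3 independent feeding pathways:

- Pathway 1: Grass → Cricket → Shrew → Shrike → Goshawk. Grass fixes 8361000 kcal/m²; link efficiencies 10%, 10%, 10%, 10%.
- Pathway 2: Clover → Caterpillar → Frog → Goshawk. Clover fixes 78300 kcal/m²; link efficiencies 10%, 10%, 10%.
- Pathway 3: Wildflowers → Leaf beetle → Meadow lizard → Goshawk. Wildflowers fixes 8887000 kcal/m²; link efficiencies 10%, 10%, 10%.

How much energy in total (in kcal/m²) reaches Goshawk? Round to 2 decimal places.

9801.40 kcal/m²

Pathway 1: 8361000 × 0.1 × 0.1 × 0.1 × 0.1 = 836.1 kcal/m²
Pathway 2: 78300 × 0.1 × 0.1 × 0.1 = 78.3 kcal/m²
Pathway 3: 8887000 × 0.1 × 0.1 × 0.1 = 8887 kcal/m²
Total at Goshawk: 836.1 + 78.3 + 8887 = 9801.4 kcal/m²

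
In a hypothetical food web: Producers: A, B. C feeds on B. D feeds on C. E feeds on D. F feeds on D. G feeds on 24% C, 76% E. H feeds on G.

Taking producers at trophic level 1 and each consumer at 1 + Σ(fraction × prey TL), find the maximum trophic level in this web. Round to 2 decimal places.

C: 1 + 1 = 2
D: 1 + 2 = 3
E: 1 + 3 = 4
F: 1 + 3 = 4
G: 1 + (0.24×2 + 0.76×4) = 4.52
H: 1 + 4.52 = 5.52

5.52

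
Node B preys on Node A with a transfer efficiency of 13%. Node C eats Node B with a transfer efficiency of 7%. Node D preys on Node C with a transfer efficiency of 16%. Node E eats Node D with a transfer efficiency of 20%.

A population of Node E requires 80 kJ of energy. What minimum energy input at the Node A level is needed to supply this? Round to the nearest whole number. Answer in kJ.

Cumulative transfer efficiency: 0.13 × 0.07 × 0.16 × 0.2 = 0.0002912
Node A energy = 80 / 0.0002912 = 274725 kJ

274725 kJ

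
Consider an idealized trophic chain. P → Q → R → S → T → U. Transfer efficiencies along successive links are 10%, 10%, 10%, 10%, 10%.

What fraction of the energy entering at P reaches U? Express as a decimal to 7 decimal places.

Product of link efficiencies: 0.1 × 0.1 × 0.1 × 0.1 × 0.1 = 0.00001

0.0000100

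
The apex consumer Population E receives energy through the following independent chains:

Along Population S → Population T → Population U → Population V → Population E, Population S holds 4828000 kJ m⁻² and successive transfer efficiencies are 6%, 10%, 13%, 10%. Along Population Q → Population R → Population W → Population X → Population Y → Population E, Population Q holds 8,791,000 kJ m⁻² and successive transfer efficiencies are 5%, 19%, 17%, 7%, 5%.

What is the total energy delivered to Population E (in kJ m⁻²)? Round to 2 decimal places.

426.28 kJ m⁻²

Via Population S: 4828000 × 0.06 × 0.1 × 0.13 × 0.1 = 376.584 kJ m⁻²
Via Population Q: 8791000 × 0.05 × 0.19 × 0.17 × 0.07 × 0.05 = 49.6911275 kJ m⁻²
Total at Population E: 376.584 + 49.6911275 = 426.2751275 kJ m⁻²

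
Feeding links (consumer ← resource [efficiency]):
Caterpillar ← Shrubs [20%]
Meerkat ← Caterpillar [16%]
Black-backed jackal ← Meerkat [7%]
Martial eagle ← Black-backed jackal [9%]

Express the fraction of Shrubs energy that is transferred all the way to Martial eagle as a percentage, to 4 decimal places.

Product of link efficiencies: 0.2 × 0.16 × 0.07 × 0.09 = 0.0002016
As a percentage: 0.0002016 × 100 = 0.0202%

0.0202%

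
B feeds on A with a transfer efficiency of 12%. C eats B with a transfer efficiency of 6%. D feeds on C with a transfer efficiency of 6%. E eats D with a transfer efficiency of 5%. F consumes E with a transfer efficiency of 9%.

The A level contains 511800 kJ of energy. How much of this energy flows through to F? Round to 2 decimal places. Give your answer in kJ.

0.99 kJ

B: 511800 × 0.12 = 61416 kJ
C: 61416 × 0.06 = 3684.96 kJ
D: 3684.96 × 0.06 = 221.0976 kJ
E: 221.0976 × 0.05 = 11.05488 kJ
F: 11.05488 × 0.09 = 0.9949392 kJ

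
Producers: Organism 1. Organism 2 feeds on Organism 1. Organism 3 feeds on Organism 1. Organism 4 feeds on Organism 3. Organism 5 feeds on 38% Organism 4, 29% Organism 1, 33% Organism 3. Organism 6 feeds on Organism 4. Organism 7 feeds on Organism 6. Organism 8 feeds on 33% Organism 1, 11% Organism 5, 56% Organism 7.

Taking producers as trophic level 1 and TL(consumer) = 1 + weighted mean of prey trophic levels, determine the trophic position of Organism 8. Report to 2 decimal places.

Organism 2: 1 + 1 = 2
Organism 3: 1 + 1 = 2
Organism 4: 1 + 2 = 3
Organism 5: 1 + (0.38×3 + 0.29×1 + 0.33×2) = 3.09
Organism 6: 1 + 3 = 4
Organism 7: 1 + 4 = 5
Organism 8: 1 + (0.33×1 + 0.11×3.09 + 0.56×5) = 4.4699

4.47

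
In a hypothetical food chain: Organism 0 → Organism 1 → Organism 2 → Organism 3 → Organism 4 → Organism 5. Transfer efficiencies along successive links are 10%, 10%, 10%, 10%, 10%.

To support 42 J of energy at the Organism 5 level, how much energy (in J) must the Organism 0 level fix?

4200000 J

Cumulative transfer efficiency: 0.1 × 0.1 × 0.1 × 0.1 × 0.1 = 0.00001
Organism 0 energy = 42 / 0.00001 = 4200000 J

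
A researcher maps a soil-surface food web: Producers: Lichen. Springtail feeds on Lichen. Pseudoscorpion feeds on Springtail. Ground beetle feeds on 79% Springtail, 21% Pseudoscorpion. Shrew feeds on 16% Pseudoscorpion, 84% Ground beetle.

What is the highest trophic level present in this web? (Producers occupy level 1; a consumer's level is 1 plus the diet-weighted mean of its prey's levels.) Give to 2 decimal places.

4.18

Springtail: 1 + 1 = 2
Pseudoscorpion: 1 + 2 = 3
Ground beetle: 1 + (0.79×2 + 0.21×3) = 3.21
Shrew: 1 + (0.16×3 + 0.84×3.21) = 4.1764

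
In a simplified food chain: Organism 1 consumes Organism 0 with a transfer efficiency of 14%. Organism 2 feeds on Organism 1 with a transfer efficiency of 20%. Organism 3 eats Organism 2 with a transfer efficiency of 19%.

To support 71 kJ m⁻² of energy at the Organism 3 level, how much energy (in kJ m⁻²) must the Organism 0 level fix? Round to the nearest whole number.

Cumulative transfer efficiency: 0.14 × 0.2 × 0.19 = 0.00532
Organism 0 energy = 71 / 0.00532 = 13346 kJ m⁻²

13346 kJ m⁻²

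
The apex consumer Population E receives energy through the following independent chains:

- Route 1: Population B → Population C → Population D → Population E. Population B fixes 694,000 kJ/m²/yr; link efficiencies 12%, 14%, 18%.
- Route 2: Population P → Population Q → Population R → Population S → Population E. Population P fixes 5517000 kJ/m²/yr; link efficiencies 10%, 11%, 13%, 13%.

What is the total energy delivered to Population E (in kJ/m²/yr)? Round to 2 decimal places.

3124.27 kJ/m²/yr

Route 1: 694000 × 0.12 × 0.14 × 0.18 = 2098.656 kJ/m²/yr
Route 2: 5517000 × 0.1 × 0.11 × 0.13 × 0.13 = 1025.6103 kJ/m²/yr
Total at Population E: 2098.656 + 1025.6103 = 3124.2663 kJ/m²/yr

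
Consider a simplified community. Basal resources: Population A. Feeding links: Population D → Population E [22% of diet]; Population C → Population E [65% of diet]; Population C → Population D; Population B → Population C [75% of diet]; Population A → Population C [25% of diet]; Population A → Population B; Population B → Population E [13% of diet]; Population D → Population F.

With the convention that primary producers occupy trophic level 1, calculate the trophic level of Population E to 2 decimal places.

3.87

Population B: 1 + 1 = 2
Population C: 1 + (0.25×1 + 0.75×2) = 2.75
Population D: 1 + 2.75 = 3.75
Population E: 1 + (0.22×3.75 + 0.13×2 + 0.65×2.75) = 3.8725
Population F: 1 + 3.75 = 4.75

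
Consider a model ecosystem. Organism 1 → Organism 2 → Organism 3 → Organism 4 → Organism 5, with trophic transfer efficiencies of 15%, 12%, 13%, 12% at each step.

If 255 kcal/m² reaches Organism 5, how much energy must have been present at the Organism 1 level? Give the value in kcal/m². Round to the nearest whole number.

Cumulative transfer efficiency: 0.15 × 0.12 × 0.13 × 0.12 = 0.0002808
Organism 1 energy = 255 / 0.0002808 = 908120 kcal/m²

908120 kcal/m²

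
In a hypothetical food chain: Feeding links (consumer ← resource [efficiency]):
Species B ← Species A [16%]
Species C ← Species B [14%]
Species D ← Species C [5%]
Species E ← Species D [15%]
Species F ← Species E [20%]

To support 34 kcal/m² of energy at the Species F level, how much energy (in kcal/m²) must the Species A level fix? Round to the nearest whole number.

Cumulative transfer efficiency: 0.16 × 0.14 × 0.05 × 0.15 × 0.2 = 0.0000336
Species A energy = 34 / 0.0000336 = 1011905 kcal/m²

1011905 kcal/m²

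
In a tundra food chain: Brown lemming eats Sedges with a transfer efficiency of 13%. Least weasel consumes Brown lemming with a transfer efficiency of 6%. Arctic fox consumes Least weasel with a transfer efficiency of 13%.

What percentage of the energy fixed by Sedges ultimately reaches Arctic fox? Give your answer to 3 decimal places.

0.101%

Product of link efficiencies: 0.13 × 0.06 × 0.13 = 0.001014
As a percentage: 0.001014 × 100 = 0.101%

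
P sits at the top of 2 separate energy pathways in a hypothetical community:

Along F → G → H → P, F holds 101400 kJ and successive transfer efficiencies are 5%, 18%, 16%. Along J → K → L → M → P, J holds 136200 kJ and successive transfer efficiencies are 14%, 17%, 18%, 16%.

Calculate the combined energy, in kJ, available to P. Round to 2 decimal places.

239.37 kJ

Via F: 101400 × 0.05 × 0.18 × 0.16 = 146.016 kJ
Via J: 136200 × 0.14 × 0.17 × 0.18 × 0.16 = 93.356928 kJ
Total at P: 146.016 + 93.356928 = 239.372928 kJ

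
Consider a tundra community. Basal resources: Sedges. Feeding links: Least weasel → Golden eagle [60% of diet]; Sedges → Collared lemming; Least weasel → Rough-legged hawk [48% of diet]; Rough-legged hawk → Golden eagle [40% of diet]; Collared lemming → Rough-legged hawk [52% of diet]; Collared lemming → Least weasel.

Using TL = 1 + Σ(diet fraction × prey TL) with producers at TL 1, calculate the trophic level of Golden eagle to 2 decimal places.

4.19

Collared lemming: 1 + 1 = 2
Least weasel: 1 + 2 = 3
Rough-legged hawk: 1 + (0.52×2 + 0.48×3) = 3.48
Golden eagle: 1 + (0.6×3 + 0.4×3.48) = 4.192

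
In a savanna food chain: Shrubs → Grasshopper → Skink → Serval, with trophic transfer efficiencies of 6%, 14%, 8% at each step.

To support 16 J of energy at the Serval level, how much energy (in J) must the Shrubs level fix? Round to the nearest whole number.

23810 J

Cumulative transfer efficiency: 0.06 × 0.14 × 0.08 = 0.000672
Shrubs energy = 16 / 0.000672 = 23810 J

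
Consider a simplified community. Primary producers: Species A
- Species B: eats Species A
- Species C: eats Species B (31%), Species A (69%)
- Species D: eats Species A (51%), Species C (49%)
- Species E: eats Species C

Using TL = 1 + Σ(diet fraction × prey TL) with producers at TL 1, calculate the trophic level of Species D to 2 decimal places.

Species B: 1 + 1 = 2
Species C: 1 + (0.31×2 + 0.69×1) = 2.31
Species D: 1 + (0.51×1 + 0.49×2.31) = 2.6419
Species E: 1 + 2.31 = 3.31

2.64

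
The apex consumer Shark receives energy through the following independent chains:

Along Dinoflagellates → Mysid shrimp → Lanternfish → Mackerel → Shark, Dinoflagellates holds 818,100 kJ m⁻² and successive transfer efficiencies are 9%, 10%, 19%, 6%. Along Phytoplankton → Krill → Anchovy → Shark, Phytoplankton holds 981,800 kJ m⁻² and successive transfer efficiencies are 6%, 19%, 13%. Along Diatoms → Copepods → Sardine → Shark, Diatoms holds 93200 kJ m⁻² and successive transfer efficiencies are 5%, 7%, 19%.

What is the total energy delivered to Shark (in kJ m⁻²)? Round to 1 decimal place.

1600.9 kJ m⁻²

Via Dinoflagellates: 818100 × 0.09 × 0.1 × 0.19 × 0.06 = 83.93706 kJ m⁻²
Via Phytoplankton: 981800 × 0.06 × 0.19 × 0.13 = 1455.0276 kJ m⁻²
Via Diatoms: 93200 × 0.05 × 0.07 × 0.19 = 61.978 kJ m⁻²
Total at Shark: 83.93706 + 1455.0276 + 61.978 = 1600.94266 kJ m⁻²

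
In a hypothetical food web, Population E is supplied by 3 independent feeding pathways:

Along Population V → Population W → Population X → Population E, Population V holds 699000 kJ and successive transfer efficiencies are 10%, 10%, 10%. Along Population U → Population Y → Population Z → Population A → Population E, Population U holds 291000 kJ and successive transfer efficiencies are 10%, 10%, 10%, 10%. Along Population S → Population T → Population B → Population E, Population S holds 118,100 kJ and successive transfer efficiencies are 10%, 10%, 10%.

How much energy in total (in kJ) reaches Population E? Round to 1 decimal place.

846.2 kJ

Via Population V: 699000 × 0.1 × 0.1 × 0.1 = 699 kJ
Via Population U: 291000 × 0.1 × 0.1 × 0.1 × 0.1 = 29.1 kJ
Via Population S: 118100 × 0.1 × 0.1 × 0.1 = 118.1 kJ
Total at Population E: 699 + 29.1 + 118.1 = 846.2 kJ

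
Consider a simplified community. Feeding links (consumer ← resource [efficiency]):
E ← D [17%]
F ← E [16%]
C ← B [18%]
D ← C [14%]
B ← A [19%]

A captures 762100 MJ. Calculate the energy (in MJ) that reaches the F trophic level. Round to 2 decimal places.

99.25 MJ

B: 762100 × 0.19 = 144799 MJ
C: 144799 × 0.18 = 26063.82 MJ
D: 26063.82 × 0.14 = 3648.9348 MJ
E: 3648.9348 × 0.17 = 620.318916 MJ
F: 620.318916 × 0.16 = 99.25102656 MJ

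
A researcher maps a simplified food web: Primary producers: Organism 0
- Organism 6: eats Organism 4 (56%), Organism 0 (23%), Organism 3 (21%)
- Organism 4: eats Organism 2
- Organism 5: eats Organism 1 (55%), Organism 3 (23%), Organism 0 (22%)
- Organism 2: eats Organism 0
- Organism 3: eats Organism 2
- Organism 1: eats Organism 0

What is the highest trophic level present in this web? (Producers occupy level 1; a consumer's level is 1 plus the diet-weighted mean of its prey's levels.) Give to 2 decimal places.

Organism 1: 1 + 1 = 2
Organism 2: 1 + 1 = 2
Organism 3: 1 + 2 = 3
Organism 4: 1 + 2 = 3
Organism 5: 1 + (0.55×2 + 0.23×3 + 0.22×1) = 3.01
Organism 6: 1 + (0.56×3 + 0.23×1 + 0.21×3) = 3.54

3.54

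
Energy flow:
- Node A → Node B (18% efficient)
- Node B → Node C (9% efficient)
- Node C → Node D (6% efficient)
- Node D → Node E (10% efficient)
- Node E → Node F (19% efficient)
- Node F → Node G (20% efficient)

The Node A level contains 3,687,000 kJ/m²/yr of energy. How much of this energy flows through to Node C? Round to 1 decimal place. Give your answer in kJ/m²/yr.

59729.4 kJ/m²/yr

Node B: 3687000 × 0.18 = 663660 kJ/m²/yr
Node C: 663660 × 0.09 = 59729.4 kJ/m²/yr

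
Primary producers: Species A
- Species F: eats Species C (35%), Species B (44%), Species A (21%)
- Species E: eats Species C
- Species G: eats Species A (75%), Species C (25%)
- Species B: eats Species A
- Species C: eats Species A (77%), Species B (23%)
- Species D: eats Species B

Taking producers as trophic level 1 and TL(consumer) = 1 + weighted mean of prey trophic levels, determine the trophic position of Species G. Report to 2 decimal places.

Species B: 1 + 1 = 2
Species C: 1 + (0.77×1 + 0.23×2) = 2.23
Species D: 1 + 2 = 3
Species E: 1 + 2.23 = 3.23
Species F: 1 + (0.35×2.23 + 0.44×2 + 0.21×1) = 2.8705
Species G: 1 + (0.75×1 + 0.25×2.23) = 2.3075

2.31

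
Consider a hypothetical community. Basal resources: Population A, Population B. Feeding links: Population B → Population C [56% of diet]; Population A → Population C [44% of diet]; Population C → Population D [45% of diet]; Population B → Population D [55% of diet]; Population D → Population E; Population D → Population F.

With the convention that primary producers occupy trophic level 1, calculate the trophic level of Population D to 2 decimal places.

2.45

Population C: 1 + (0.56×1 + 0.44×1) = 2
Population D: 1 + (0.45×2 + 0.55×1) = 2.45
Population E: 1 + 2.45 = 3.45
Population F: 1 + 2.45 = 3.45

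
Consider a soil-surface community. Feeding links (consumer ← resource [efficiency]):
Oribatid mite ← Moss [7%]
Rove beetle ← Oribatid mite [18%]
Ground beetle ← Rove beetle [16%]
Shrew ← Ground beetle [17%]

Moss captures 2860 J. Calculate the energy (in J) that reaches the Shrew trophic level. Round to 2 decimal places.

Oribatid mite: 2860 × 0.07 = 200.2 J
Rove beetle: 200.2 × 0.18 = 36.036 J
Ground beetle: 36.036 × 0.16 = 5.76576 J
Shrew: 5.76576 × 0.17 = 0.9801792 J

0.98 J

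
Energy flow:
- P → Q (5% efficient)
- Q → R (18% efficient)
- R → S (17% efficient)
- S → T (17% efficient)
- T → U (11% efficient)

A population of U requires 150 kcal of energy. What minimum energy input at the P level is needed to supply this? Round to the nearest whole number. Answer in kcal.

5242739 kcal

Cumulative transfer efficiency: 0.05 × 0.18 × 0.17 × 0.17 × 0.11 = 0.000028611
P energy = 150 / 0.000028611 = 5242739 kcal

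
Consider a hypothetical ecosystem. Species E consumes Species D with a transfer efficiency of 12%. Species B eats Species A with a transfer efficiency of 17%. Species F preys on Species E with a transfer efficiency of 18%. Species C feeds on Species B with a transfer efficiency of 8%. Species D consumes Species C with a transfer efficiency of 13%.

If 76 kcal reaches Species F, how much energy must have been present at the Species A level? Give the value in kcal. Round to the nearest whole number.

Cumulative transfer efficiency: 0.17 × 0.08 × 0.13 × 0.12 × 0.18 = 0.0000381888
Species A energy = 76 / 0.0000381888 = 1990112 kcal

1990112 kcal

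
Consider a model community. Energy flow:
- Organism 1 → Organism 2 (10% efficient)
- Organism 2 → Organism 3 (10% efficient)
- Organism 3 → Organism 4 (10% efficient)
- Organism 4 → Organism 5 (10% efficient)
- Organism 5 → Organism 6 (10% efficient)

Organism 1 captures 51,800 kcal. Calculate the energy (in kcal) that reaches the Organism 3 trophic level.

518 kcal

Organism 2: 51800 × 0.1 = 5180 kcal
Organism 3: 5180 × 0.1 = 518 kcal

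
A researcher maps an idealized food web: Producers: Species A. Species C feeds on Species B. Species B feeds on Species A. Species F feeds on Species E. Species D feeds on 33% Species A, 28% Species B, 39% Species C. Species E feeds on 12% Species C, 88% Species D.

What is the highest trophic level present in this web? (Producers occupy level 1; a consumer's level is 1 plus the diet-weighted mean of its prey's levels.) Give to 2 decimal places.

Species B: 1 + 1 = 2
Species C: 1 + 2 = 3
Species D: 1 + (0.33×1 + 0.28×2 + 0.39×3) = 3.06
Species E: 1 + (0.12×3 + 0.88×3.06) = 4.0528
Species F: 1 + 4.0528 = 5.0528

5.05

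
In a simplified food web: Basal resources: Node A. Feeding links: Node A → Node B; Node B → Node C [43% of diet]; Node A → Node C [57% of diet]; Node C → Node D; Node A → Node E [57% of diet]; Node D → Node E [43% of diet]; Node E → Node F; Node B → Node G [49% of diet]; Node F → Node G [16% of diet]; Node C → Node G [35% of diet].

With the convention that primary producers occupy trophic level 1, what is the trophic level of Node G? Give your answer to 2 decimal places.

Node B: 1 + 1 = 2
Node C: 1 + (0.43×2 + 0.57×1) = 2.43
Node D: 1 + 2.43 = 3.43
Node E: 1 + (0.57×1 + 0.43×3.43) = 3.0449
Node F: 1 + 3.0449 = 4.0449
Node G: 1 + (0.49×2 + 0.16×4.0449 + 0.35×2.43) = 3.477684

3.48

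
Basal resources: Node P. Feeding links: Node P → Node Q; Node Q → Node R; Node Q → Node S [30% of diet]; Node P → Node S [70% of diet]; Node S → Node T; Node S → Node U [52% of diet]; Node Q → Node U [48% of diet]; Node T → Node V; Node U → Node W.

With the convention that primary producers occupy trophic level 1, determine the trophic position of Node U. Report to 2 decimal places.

3.16

Node Q: 1 + 1 = 2
Node R: 1 + 2 = 3
Node S: 1 + (0.3×2 + 0.7×1) = 2.3
Node T: 1 + 2.3 = 3.3
Node U: 1 + (0.52×2.3 + 0.48×2) = 3.156
Node V: 1 + 3.3 = 4.3
Node W: 1 + 3.156 = 4.156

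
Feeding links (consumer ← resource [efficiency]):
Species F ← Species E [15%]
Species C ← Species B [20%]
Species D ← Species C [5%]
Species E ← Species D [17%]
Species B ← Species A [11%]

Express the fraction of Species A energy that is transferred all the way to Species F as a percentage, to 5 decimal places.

0.00281%

Product of link efficiencies: 0.11 × 0.2 × 0.05 × 0.17 × 0.15 = 0.00002805
As a percentage: 0.00002805 × 100 = 0.00281%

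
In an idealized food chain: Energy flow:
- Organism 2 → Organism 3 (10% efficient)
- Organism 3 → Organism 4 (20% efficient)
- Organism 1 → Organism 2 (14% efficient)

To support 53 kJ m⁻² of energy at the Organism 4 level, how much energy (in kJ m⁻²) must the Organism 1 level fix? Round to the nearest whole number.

Cumulative transfer efficiency: 0.14 × 0.1 × 0.2 = 0.0028
Organism 1 energy = 53 / 0.0028 = 18929 kJ m⁻²

18929 kJ m⁻²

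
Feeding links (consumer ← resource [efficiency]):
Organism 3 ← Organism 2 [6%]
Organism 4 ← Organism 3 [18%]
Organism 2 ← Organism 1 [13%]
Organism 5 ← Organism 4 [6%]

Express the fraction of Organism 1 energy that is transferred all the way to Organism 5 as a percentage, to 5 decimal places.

0.00842%

Product of link efficiencies: 0.13 × 0.06 × 0.18 × 0.06 = 0.00008424
As a percentage: 0.00008424 × 100 = 0.00842%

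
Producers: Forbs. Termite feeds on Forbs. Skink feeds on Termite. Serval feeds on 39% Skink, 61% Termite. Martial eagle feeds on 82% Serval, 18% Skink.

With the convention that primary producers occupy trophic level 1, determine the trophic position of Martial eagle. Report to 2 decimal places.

4.32

Termite: 1 + 1 = 2
Skink: 1 + 2 = 3
Serval: 1 + (0.39×3 + 0.61×2) = 3.39
Martial eagle: 1 + (0.82×3.39 + 0.18×3) = 4.3198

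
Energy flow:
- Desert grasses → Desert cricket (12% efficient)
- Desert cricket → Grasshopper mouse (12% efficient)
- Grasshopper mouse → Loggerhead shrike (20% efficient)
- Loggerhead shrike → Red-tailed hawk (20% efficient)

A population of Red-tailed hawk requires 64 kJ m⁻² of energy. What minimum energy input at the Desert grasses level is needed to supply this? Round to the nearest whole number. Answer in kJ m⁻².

111111 kJ m⁻²

Cumulative transfer efficiency: 0.12 × 0.12 × 0.2 × 0.2 = 0.000576
Desert grasses energy = 64 / 0.000576 = 111111 kJ m⁻²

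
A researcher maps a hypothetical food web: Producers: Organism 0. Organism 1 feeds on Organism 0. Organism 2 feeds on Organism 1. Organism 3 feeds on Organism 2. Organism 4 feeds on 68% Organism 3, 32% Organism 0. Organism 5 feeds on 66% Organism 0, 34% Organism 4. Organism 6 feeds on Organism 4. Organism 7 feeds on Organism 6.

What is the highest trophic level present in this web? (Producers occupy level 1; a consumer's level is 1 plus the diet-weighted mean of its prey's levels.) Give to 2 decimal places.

Organism 1: 1 + 1 = 2
Organism 2: 1 + 2 = 3
Organism 3: 1 + 3 = 4
Organism 4: 1 + (0.68×4 + 0.32×1) = 4.04
Organism 5: 1 + (0.66×1 + 0.34×4.04) = 3.0336
Organism 6: 1 + 4.04 = 5.04
Organism 7: 1 + 5.04 = 6.04

6.04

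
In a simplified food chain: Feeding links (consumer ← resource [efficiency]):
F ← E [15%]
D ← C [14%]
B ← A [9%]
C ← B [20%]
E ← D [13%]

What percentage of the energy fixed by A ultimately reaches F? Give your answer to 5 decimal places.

Product of link efficiencies: 0.09 × 0.2 × 0.14 × 0.13 × 0.15 = 0.00004914
As a percentage: 0.00004914 × 100 = 0.00491%

0.00491%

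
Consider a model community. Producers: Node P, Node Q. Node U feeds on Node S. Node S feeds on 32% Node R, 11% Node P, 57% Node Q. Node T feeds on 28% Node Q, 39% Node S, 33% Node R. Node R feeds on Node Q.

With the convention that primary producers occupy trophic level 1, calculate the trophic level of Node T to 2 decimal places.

2.84

Node R: 1 + 1 = 2
Node S: 1 + (0.32×2 + 0.11×1 + 0.57×1) = 2.32
Node T: 1 + (0.28×1 + 0.39×2.32 + 0.33×2) = 2.8448
Node U: 1 + 2.32 = 3.32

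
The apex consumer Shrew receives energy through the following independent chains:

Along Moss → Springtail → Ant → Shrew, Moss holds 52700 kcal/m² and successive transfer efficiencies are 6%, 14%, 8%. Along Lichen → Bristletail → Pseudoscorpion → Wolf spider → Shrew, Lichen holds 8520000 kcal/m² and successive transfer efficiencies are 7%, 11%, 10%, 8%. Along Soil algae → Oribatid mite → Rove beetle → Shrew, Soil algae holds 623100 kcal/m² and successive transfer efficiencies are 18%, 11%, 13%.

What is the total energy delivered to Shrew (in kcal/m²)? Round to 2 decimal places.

Via Moss: 52700 × 0.06 × 0.14 × 0.08 = 35.4144 kcal/m²
Via Lichen: 8520000 × 0.07 × 0.11 × 0.1 × 0.08 = 524.832 kcal/m²
Via Soil algae: 623100 × 0.18 × 0.11 × 0.13 = 1603.8594 kcal/m²
Total at Shrew: 35.4144 + 524.832 + 1603.8594 = 2164.1058 kcal/m²

2164.11 kcal/m²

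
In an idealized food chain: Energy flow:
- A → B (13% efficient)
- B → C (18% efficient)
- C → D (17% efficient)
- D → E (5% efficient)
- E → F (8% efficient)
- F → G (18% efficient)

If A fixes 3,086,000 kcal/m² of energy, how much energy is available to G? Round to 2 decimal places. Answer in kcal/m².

8.84 kcal/m²

B: 3086000 × 0.13 = 401180 kcal/m²
C: 401180 × 0.18 = 72212.4 kcal/m²
D: 72212.4 × 0.17 = 12276.108 kcal/m²
E: 12276.108 × 0.05 = 613.8054 kcal/m²
F: 613.8054 × 0.08 = 49.104432 kcal/m²
G: 49.104432 × 0.18 = 8.83879776 kcal/m²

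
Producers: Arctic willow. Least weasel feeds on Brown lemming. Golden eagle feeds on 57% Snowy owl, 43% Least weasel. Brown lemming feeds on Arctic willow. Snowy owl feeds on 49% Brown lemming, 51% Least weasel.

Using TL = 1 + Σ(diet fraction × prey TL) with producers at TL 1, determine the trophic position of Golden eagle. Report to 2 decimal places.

4.29

Brown lemming: 1 + 1 = 2
Least weasel: 1 + 2 = 3
Snowy owl: 1 + (0.49×2 + 0.51×3) = 3.51
Golden eagle: 1 + (0.57×3.51 + 0.43×3) = 4.2907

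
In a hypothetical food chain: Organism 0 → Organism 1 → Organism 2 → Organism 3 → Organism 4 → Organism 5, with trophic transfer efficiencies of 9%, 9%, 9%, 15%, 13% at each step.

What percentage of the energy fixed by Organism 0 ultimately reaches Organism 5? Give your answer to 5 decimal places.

0.00142%

Product of link efficiencies: 0.09 × 0.09 × 0.09 × 0.15 × 0.13 = 0.0000142155
As a percentage: 0.0000142155 × 100 = 0.00142%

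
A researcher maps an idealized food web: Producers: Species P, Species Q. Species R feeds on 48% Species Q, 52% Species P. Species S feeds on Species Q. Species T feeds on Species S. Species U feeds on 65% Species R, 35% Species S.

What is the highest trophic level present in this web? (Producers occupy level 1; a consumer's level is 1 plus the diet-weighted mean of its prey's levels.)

Species R: 1 + (0.48×1 + 0.52×1) = 2
Species S: 1 + 1 = 2
Species T: 1 + 2 = 3
Species U: 1 + (0.65×2 + 0.35×2) = 3

3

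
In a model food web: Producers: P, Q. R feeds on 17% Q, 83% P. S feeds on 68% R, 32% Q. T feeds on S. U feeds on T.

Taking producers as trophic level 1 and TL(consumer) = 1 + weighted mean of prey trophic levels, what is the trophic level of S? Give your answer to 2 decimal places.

R: 1 + (0.17×1 + 0.83×1) = 2
S: 1 + (0.68×2 + 0.32×1) = 2.68
T: 1 + 2.68 = 3.68
U: 1 + 3.68 = 4.68

2.68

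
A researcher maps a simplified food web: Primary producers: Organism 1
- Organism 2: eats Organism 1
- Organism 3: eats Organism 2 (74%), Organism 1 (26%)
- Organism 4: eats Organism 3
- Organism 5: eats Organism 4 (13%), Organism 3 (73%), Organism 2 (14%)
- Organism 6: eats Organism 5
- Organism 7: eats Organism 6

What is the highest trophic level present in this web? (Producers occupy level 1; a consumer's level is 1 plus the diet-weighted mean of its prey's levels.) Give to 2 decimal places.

5.77

Organism 2: 1 + 1 = 2
Organism 3: 1 + (0.74×2 + 0.26×1) = 2.74
Organism 4: 1 + 2.74 = 3.74
Organism 5: 1 + (0.13×3.74 + 0.73×2.74 + 0.14×2) = 3.7664
Organism 6: 1 + 3.7664 = 4.7664
Organism 7: 1 + 4.7664 = 5.7664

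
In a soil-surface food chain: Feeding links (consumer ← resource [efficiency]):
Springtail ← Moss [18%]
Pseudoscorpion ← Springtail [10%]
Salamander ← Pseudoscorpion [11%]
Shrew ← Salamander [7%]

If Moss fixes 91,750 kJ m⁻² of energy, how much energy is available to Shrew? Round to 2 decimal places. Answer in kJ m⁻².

12.72 kJ m⁻²

Springtail: 91750 × 0.18 = 16515 kJ m⁻²
Pseudoscorpion: 16515 × 0.1 = 1651.5 kJ m⁻²
Salamander: 1651.5 × 0.11 = 181.665 kJ m⁻²
Shrew: 181.665 × 0.07 = 12.71655 kJ m⁻²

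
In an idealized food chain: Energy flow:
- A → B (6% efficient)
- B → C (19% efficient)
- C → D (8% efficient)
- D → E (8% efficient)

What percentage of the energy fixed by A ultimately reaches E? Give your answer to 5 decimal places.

0.00730%

Product of link efficiencies: 0.06 × 0.19 × 0.08 × 0.08 = 0.00007296
As a percentage: 0.00007296 × 100 = 0.00730%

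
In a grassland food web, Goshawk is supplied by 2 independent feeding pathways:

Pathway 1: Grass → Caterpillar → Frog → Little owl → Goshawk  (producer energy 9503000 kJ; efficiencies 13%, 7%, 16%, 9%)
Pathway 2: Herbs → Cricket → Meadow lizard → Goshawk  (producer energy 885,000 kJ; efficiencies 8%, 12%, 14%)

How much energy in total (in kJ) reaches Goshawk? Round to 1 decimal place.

Pathway 1: 9503000 × 0.13 × 0.07 × 0.16 × 0.09 = 1245.27312 kJ
Pathway 2: 885000 × 0.08 × 0.12 × 0.14 = 1189.44 kJ
Total at Goshawk: 1245.27312 + 1189.44 = 2434.71312 kJ

2434.7 kJ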